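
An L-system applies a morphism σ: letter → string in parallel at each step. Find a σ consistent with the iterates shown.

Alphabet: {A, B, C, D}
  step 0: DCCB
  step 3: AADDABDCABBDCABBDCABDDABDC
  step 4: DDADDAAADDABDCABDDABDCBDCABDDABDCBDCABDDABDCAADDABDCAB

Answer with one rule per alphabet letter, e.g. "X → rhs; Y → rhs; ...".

  step 3 ⇒ step 4: AADDABDCABBDCABBDCABDDABDC ⇒ DDA·DDA·A·A·DDA·BDC·A·B·DDA·BDC·BDC·A·B·DDA·BDC·BDC·A·B·DDA·BDC·A·A·DDA·BDC·A·B
    A ↦ DDA
    B ↦ BDC
    C ↦ B
    D ↦ A

A->DDA, B->BDC, C->B, D->A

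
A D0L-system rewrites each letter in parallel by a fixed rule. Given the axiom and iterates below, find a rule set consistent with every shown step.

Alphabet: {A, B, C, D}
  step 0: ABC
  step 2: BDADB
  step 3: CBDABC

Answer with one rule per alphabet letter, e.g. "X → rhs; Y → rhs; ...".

A->DA, B->C, C->D, D->B

  step 2 ⇒ step 3: BDADB ⇒ C·B·DA·B·C
    A ↦ DA
    B ↦ C
    D ↦ B
    C ↦ D  (constrained at step 0)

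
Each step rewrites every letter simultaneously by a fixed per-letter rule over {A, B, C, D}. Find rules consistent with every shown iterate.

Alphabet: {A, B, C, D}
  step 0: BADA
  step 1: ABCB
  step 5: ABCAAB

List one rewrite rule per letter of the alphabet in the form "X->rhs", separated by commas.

A->B, B->A, C->DB, D->C

  step 0 ⇒ step 1: BADA ⇒ A·B·C·B
    A ↦ B
    B ↦ A
    D ↦ C
    C ↦ DB  (constrained at step 1)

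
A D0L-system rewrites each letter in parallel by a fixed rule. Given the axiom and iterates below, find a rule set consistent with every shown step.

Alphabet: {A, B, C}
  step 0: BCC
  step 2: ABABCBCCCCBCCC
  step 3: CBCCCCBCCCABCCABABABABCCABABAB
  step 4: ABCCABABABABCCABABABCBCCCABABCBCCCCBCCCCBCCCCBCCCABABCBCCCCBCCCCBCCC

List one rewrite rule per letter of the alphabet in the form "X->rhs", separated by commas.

A->CBC, B->CC, C->AB

  step 3 ⇒ step 4: CBCCCCBCCCABCCABABABABCCABABAB ⇒ AB·CC·AB·AB·AB·AB·CC·AB·AB·AB·CBC·CC·AB·AB·CBC·CC·CBC·CC·CBC·CC·CBC·CC·AB·AB·CBC·CC·CBC·CC·CBC·CC
    A ↦ CBC
    B ↦ CC
    C ↦ AB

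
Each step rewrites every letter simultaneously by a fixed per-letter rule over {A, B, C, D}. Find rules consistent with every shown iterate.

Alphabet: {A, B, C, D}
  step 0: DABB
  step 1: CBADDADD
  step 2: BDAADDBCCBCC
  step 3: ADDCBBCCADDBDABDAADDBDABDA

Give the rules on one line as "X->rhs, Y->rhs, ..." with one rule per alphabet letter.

A->B, B->ADD, C->BDA, D->C

  step 2 ⇒ step 3: BDAADDBCCBCC ⇒ ADD·C·B·B·C·C·ADD·BDA·BDA·ADD·BDA·BDA
    A ↦ B
    B ↦ ADD
    C ↦ BDA
    D ↦ C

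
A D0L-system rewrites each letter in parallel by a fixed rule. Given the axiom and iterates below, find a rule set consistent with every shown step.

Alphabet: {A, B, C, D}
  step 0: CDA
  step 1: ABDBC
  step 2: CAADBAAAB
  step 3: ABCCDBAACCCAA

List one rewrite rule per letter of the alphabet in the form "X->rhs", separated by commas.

  step 2 ⇒ step 3: CAADBAAAB ⇒ AB·C·C·DB·AA·C·C·C·AA
    A ↦ C
    B ↦ AA
    C ↦ AB
    D ↦ DB

A->C, B->AA, C->AB, D->DB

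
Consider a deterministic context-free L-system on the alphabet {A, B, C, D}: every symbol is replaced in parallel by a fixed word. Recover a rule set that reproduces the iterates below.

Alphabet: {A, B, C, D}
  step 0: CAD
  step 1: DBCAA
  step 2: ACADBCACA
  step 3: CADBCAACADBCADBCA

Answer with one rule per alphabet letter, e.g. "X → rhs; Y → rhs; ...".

A->CA, B->CA, C->DB, D->A

  step 2 ⇒ step 3: ACADBCACA ⇒ CA·DB·CA·A·CA·DB·CA·DB·CA
    A ↦ CA
    B ↦ CA
    C ↦ DB
    D ↦ A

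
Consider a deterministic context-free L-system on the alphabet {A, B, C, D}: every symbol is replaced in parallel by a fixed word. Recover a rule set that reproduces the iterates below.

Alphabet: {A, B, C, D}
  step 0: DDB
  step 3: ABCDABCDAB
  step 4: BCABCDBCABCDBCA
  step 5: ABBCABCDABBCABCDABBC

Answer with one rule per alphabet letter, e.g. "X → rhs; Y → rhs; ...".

  step 4 ⇒ step 5: BCABCDBCABCDBCA ⇒ A·B·BC·A·B·CD·A·B·BC·A·B·CD·A·B·BC
    A ↦ BC
    B ↦ A
    C ↦ B
    D ↦ CD

A->BC, B->A, C->B, D->CD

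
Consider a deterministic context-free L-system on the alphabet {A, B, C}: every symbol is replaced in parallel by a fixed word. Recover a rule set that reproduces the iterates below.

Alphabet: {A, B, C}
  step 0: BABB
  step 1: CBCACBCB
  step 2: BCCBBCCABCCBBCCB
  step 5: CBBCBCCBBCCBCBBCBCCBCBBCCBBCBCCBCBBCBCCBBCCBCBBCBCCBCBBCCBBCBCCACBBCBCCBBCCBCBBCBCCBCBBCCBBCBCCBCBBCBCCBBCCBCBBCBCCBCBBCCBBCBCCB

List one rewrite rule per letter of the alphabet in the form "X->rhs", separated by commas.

  step 1 ⇒ step 2: CBCACBCB ⇒ BC·CB·BC·CA·BC·CB·BC·CB
    A ↦ CA
    B ↦ CB
    C ↦ BC

A->CA, B->CB, C->BC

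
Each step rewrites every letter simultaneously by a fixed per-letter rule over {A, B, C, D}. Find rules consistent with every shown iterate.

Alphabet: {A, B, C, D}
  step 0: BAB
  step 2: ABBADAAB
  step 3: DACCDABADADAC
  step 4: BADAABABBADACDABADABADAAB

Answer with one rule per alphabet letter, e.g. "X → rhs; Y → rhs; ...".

  step 3 ⇒ step 4: DACCDABADADAC ⇒ BA·DA·AB·AB·BA·DA·C·DA·BA·DA·BA·DA·AB
    A ↦ DA
    B ↦ C
    C ↦ AB
    D ↦ BA

A->DA, B->C, C->AB, D->BA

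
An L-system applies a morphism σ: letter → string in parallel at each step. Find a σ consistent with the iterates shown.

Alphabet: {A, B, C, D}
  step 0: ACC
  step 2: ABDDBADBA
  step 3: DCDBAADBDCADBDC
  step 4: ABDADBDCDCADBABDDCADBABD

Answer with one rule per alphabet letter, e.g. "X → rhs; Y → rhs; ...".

  step 3 ⇒ step 4: DCDBAADBDCADBDC ⇒ A·BD·A·DB·DC·DC·A·DB·A·BD·DC·A·DB·A·BD
    A ↦ DC
    B ↦ DB
    C ↦ BD
    D ↦ A

A->DC, B->DB, C->BD, D->A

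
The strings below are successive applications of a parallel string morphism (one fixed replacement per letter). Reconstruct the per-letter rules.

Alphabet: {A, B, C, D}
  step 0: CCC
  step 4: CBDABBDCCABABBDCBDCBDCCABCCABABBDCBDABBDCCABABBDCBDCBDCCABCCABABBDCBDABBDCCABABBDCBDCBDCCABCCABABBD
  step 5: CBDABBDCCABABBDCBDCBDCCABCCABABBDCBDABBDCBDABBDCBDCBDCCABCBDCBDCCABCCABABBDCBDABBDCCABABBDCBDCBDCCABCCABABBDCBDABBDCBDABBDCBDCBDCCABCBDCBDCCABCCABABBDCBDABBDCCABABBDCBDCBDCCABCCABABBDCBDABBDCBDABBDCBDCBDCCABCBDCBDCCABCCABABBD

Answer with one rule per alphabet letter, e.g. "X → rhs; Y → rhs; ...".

  step 4 ⇒ step 5: CBDABBDCCABABBDCBDCBDCCABCCABABBDCBDABBDCCABABBDCBDCBDCCABCCABABBDCBDABBDCCABABBDCBDCBDCCABCCABABBD ⇒ CBD·AB·BD·CC·AB·AB·BD·CBD·CBD·CC·AB·CC·AB·AB·BD·CBD·AB·BD·CBD·AB·BD·CBD·CBD·CC·AB·CBD·CBD·CC·AB·CC·AB·AB·BD·CBD·AB·BD·CC·AB·AB·BD·CBD·CBD·CC·AB·CC·AB·AB·BD·CBD·AB·BD·CBD·AB·BD·CBD·CBD·CC·AB·CBD·CBD·CC·AB·CC·AB·AB·BD·CBD·AB·BD·CC·AB·AB·BD·CBD·CBD·CC·AB·CC·AB·AB·BD·CBD·AB·BD·CBD·AB·BD·CBD·CBD·CC·AB·CBD·CBD·CC·AB·CC·AB·AB·BD
    A ↦ CC
    B ↦ AB
    C ↦ CBD
    D ↦ BD

A->CC, B->AB, C->CBD, D->BD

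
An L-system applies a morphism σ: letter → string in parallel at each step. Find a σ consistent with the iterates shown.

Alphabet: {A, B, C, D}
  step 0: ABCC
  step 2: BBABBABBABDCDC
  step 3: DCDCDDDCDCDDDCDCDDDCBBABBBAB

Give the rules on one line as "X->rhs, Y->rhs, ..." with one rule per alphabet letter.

  step 2 ⇒ step 3: BBABBABBABDCDC ⇒ DC·DC·DD·DC·DC·DD·DC·DC·DD·DC·BBA·B·BBA·B
    A ↦ DD
    B ↦ DC
    C ↦ B
    D ↦ BBA

A->DD, B->DC, C->B, D->BBA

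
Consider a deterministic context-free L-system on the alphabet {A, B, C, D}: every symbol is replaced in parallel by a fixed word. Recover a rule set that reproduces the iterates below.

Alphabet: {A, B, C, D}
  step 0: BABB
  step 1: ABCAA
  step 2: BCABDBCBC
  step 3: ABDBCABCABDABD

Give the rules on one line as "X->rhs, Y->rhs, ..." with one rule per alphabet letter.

A->BC, B->A, C->BD, D->BC

  step 2 ⇒ step 3: BCABDBCBC ⇒ A·BD·BC·A·BC·A·BD·A·BD
    A ↦ BC
    B ↦ A
    C ↦ BD
    D ↦ BC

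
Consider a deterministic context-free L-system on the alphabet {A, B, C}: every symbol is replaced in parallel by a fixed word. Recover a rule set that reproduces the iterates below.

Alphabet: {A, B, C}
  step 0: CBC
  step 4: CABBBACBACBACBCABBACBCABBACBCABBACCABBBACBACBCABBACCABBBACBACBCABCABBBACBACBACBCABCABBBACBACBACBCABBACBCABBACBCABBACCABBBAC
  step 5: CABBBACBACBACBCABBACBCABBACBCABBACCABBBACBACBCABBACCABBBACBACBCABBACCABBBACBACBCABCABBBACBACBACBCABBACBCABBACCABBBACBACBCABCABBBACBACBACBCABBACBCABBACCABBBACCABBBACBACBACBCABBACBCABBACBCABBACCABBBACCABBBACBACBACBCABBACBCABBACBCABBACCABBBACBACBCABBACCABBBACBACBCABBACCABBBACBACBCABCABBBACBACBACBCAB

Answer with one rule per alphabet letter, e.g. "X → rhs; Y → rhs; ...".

  step 4 ⇒ step 5: CABBBACBACBACBCABBACBCABBACBCABBACCABBBACBACBCABBACCABBBACBACBCABCABBBACBACBACBCABCABBBACBACBACBCABBACBCABBACBCABBACCABBBAC ⇒ CAB·B·BAC·BAC·BAC·B·CAB·BAC·B·CAB·BAC·B·CAB·BAC·CAB·B·BAC·BAC·B·CAB·BAC·CAB·B·BAC·BAC·B·CAB·BAC·CAB·B·BAC·BAC·B·CAB·CAB·B·BAC·BAC·BAC·B·CAB·BAC·B·CAB·BAC·CAB·B·BAC·BAC·B·CAB·CAB·B·BAC·BAC·BAC·B·CAB·BAC·B·CAB·BAC·CAB·B·BAC·CAB·B·BAC·BAC·BAC·B·CAB·BAC·B·CAB·BAC·B·CAB·BAC·CAB·B·BAC·CAB·B·BAC·BAC·BAC·B·CAB·BAC·B·CAB·BAC·B·CAB·BAC·CAB·B·BAC·BAC·B·CAB·BAC·CAB·B·BAC·BAC·B·CAB·BAC·CAB·B·BAC·BAC·B·CAB·CAB·B·BAC·BAC·BAC·B·CAB
    A ↦ B
    B ↦ BAC
    C ↦ CAB

A->B, B->BAC, C->CAB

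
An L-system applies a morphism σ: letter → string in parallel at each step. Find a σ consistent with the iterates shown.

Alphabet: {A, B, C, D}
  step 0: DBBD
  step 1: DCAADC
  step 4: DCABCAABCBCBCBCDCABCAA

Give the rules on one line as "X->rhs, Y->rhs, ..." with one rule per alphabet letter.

  step 0 ⇒ step 1: DBBD ⇒ DC·A·A·DC
    B ↦ A
    D ↦ DC
    A ↦ BC  (constrained at step 1)
    C ↦ A  (constrained at step 1)

A->BC, B->A, C->A, D->DC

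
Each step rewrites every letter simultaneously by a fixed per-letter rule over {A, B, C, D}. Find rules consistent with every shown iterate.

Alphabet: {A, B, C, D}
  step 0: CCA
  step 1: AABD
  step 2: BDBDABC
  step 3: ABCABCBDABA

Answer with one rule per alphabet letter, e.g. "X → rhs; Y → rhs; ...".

  step 2 ⇒ step 3: BDBDABC ⇒ AB·C·AB·C·BD·AB·A
    A ↦ BD
    B ↦ AB
    C ↦ A
    D ↦ C

A->BD, B->AB, C->A, D->C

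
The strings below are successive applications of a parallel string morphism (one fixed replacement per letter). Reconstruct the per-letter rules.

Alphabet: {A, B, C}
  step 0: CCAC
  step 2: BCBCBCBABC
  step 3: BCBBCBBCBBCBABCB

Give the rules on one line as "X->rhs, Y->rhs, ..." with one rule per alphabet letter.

  step 2 ⇒ step 3: BCBCBCBABC ⇒ BC·B·BC·B·BC·B·BC·BA·BC·B
    A ↦ BA
    B ↦ BC
    C ↦ B

A->BA, B->BC, C->B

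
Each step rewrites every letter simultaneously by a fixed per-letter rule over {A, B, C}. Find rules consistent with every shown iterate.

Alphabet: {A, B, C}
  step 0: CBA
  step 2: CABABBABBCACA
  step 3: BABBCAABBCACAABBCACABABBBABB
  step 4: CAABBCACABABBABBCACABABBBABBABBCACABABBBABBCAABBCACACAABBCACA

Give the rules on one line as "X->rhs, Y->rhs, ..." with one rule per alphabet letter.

  step 3 ⇒ step 4: BABBCAABBCACAABBCACABABBBABB ⇒ CA·ABB·CA·CA·B·ABB·ABB·CA·CA·B·ABB·B·ABB·ABB·CA·CA·B·ABB·B·ABB·CA·ABB·CA·CA·CA·ABB·CA·CA
    A ↦ ABB
    B ↦ CA
    C ↦ B

A->ABB, B->CA, C->B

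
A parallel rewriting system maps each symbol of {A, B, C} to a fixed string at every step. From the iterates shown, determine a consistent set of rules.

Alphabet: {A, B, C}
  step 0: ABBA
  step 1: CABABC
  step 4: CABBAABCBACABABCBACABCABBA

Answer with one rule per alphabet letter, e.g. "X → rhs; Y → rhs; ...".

A->C, B->AB, C->BA

  step 0 ⇒ step 1: ABBA ⇒ C·AB·AB·C
    A ↦ C
    B ↦ AB
    C ↦ BA  (constrained at step 1)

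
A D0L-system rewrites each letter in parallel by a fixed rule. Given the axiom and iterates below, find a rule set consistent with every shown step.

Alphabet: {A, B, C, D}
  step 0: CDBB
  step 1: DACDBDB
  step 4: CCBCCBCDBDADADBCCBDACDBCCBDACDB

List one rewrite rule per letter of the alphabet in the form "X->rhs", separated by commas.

  step 0 ⇒ step 1: CDBB ⇒ DA·C·DB·DB
    B ↦ DB
    C ↦ DA
    D ↦ C
    A ↦ CB  (constrained at step 1)

A->CB, B->DB, C->DA, D->C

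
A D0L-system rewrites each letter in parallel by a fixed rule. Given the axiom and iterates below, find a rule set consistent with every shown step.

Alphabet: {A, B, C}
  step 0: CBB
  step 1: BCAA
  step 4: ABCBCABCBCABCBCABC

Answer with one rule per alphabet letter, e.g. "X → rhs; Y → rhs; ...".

  step 0 ⇒ step 1: CBB ⇒ BC·A·A
    B ↦ A
    C ↦ BC
    A ↦ BC  (constrained at step 1)

A->BC, B->A, C->BC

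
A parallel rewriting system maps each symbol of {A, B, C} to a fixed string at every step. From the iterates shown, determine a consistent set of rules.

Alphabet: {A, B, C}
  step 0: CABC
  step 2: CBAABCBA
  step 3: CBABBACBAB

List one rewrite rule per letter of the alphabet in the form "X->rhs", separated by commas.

  step 2 ⇒ step 3: CBAABCBA ⇒ CB·A·B·B·A·CB·A·B
    A ↦ B
    B ↦ A
    C ↦ CB

A->B, B->A, C->CB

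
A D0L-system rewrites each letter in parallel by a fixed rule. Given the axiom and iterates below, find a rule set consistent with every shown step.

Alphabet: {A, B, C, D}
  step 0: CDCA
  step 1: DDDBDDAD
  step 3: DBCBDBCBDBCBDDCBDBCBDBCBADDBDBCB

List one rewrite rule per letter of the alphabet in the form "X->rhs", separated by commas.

  step 0 ⇒ step 1: CDCA ⇒ DD·DB·DD·AD
    A ↦ AD
    C ↦ DD
    D ↦ DB
    B ↦ CB  (constrained at step 1)

A->AD, B->CB, C->DD, D->DB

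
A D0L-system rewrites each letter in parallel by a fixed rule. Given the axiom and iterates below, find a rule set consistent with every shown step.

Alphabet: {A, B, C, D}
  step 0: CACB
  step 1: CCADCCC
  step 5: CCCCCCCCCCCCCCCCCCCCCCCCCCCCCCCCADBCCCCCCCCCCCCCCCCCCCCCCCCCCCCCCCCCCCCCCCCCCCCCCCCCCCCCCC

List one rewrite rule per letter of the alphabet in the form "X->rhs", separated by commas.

A->AD, B->C, C->CC, D->B

  step 0 ⇒ step 1: CACB ⇒ CC·AD·CC·C
    A ↦ AD
    B ↦ C
    C ↦ CC
    D ↦ B  (constrained at step 1)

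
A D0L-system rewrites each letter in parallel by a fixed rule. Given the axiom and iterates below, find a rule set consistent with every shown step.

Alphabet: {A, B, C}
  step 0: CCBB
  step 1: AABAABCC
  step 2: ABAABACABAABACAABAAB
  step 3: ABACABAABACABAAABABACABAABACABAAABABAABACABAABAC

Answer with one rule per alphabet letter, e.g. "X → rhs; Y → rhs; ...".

A->ABA, B->C, C->AAB

  step 2 ⇒ step 3: ABAABACABAABACAABAAB ⇒ ABA·C·ABA·ABA·C·ABA·AAB·ABA·C·ABA·ABA·C·ABA·AAB·ABA·ABA·C·ABA·ABA·C
    A ↦ ABA
    B ↦ C
    C ↦ AAB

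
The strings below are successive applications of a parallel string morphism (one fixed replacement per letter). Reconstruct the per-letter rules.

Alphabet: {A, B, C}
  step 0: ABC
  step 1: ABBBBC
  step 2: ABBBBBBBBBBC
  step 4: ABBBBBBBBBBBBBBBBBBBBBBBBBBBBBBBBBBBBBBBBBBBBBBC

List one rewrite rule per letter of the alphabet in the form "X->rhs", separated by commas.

A->AB, B->BB, C->BC

  step 1 ⇒ step 2: ABBBBC ⇒ AB·BB·BB·BB·BB·BC
    A ↦ AB
    B ↦ BB
    C ↦ BC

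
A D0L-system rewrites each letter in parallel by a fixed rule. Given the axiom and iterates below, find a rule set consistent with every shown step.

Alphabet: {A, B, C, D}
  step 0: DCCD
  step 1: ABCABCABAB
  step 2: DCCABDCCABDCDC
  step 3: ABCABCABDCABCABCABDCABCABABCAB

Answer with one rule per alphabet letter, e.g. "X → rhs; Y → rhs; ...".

  step 2 ⇒ step 3: DCCABDCCABDCDC ⇒ AB·CAB·CAB·D·C·AB·CAB·CAB·D·C·AB·CAB·AB·CAB
    A ↦ D
    B ↦ C
    C ↦ CAB
    D ↦ AB

A->D, B->C, C->CAB, D->AB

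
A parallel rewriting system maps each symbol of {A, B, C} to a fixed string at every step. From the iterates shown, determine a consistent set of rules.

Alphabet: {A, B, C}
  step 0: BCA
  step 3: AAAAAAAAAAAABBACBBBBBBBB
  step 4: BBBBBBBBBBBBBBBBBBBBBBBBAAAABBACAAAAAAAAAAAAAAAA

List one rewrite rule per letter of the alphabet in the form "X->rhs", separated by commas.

  step 3 ⇒ step 4: AAAAAAAAAAAABBACBBBBBBBB ⇒ BB·BB·BB·BB·BB·BB·BB·BB·BB·BB·BB·BB·AA·AA·BB·AC·AA·AA·AA·AA·AA·AA·AA·AA
    A ↦ BB
    B ↦ AA
    C ↦ AC

A->BB, B->AA, C->AC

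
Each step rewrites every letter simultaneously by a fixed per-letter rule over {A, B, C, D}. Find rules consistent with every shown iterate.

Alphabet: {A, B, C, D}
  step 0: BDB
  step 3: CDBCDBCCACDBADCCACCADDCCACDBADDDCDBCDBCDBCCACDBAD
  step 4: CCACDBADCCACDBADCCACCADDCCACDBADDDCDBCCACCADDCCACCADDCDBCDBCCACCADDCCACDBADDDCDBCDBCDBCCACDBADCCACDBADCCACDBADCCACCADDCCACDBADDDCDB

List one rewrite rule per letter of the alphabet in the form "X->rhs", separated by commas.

  step 3 ⇒ step 4: CDBCDBCCACDBADCCACCADDCCACDBADDDCDBCDBCDBCCACDBAD ⇒ CCA·CDB·AD·CCA·CDB·AD·CCA·CCA·DD·CCA·CDB·AD·DD·CDB·CCA·CCA·DD·CCA·CCA·DD·CDB·CDB·CCA·CCA·DD·CCA·CDB·AD·DD·CDB·CDB·CDB·CCA·CDB·AD·CCA·CDB·AD·CCA·CDB·AD·CCA·CCA·DD·CCA·CDB·AD·DD·CDB
    A ↦ DD
    B ↦ AD
    C ↦ CCA
    D ↦ CDB

A->DD, B->AD, C->CCA, D->CDB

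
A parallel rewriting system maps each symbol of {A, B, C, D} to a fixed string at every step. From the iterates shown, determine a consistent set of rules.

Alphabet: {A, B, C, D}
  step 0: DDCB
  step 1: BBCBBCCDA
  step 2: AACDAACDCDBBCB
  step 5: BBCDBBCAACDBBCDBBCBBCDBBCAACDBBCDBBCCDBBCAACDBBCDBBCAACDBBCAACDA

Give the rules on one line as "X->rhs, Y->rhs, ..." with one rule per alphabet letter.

  step 1 ⇒ step 2: BBCBBCCDA ⇒ A·A·CD·A·A·CD·CD·BBC·B
    A ↦ B
    B ↦ A
    C ↦ CD
    D ↦ BBC

A->B, B->A, C->CD, D->BBC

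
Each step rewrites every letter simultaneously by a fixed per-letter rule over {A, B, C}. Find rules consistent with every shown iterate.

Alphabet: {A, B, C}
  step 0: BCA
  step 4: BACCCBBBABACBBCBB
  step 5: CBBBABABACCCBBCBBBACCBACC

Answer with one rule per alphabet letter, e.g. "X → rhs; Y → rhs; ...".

A->BB, B->C, C->BA

  step 4 ⇒ step 5: BACCCBBBABACBBCBB ⇒ C·BB·BA·BA·BA·C·C·C·BB·C·BB·BA·C·C·BA·C·C
    A ↦ BB
    B ↦ C
    C ↦ BA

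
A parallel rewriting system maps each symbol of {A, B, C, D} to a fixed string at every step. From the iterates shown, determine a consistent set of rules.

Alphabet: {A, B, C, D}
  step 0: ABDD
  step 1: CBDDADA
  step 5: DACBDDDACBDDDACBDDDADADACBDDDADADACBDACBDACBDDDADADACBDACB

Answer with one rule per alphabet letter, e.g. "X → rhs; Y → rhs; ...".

  step 0 ⇒ step 1: ABDD ⇒ CB·D·DA·DA
    A ↦ CB
    B ↦ D
    D ↦ DA
    C ↦ D  (constrained at step 1)

A->CB, B->D, C->D, D->DA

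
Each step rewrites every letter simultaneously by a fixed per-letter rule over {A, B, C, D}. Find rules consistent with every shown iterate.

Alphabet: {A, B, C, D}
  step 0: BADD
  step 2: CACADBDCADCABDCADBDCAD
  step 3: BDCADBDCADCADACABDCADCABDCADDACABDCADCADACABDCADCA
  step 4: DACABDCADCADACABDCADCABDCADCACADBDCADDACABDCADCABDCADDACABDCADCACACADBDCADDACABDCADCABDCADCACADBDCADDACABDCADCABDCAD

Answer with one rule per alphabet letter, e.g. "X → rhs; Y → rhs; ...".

A->CAD, B->DA, C->BD, D->CA

  step 3 ⇒ step 4: BDCADBDCADCADACABDCADCABDCADDACABDCADCADACABDCADCA ⇒ DA·CA·BD·CAD·CA·DA·CA·BD·CAD·CA·BD·CAD·CA·CAD·BD·CAD·DA·CA·BD·CAD·CA·BD·CAD·DA·CA·BD·CAD·CA·CA·CAD·BD·CAD·DA·CA·BD·CAD·CA·BD·CAD·CA·CAD·BD·CAD·DA·CA·BD·CAD·CA·BD·CAD
    A ↦ CAD
    B ↦ DA
    C ↦ BD
    D ↦ CA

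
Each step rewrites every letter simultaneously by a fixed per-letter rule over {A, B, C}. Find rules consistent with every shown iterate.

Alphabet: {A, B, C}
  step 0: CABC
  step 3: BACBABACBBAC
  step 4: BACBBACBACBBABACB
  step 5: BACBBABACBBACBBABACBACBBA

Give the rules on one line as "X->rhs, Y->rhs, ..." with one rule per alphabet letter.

  step 4 ⇒ step 5: BACBBACBACBBABACB ⇒ BA·C·B·BA·BA·C·B·BA·C·B·BA·BA·C·BA·C·B·BA
    A ↦ C
    B ↦ BA
    C ↦ B

A->C, B->BA, C->B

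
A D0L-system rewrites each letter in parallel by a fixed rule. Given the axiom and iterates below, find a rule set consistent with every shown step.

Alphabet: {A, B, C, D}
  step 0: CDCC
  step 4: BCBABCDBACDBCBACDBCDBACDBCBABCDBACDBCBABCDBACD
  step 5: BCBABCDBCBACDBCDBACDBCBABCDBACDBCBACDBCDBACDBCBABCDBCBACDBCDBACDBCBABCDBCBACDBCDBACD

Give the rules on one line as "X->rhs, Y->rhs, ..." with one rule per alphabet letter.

A->D, B->BC, C->BA, D->CD

  step 4 ⇒ step 5: BCBABCDBACDBCBACDBCDBACDBCBABCDBACDBCBABCDBACD ⇒ BC·BA·BC·D·BC·BA·CD·BC·D·BA·CD·BC·BA·BC·D·BA·CD·BC·BA·CD·BC·D·BA·CD·BC·BA·BC·D·BC·BA·CD·BC·D·BA·CD·BC·BA·BC·D·BC·BA·CD·BC·D·BA·CD
    A ↦ D
    B ↦ BC
    C ↦ BA
    D ↦ CD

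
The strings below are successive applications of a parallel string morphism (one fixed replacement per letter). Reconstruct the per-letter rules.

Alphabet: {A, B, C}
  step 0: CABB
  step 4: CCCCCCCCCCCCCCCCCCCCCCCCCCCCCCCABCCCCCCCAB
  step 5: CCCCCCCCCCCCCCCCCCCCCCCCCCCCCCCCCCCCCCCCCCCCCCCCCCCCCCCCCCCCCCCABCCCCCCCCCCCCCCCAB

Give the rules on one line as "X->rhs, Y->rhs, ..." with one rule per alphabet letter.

A->C, B->AB, C->CC

  step 4 ⇒ step 5: CCCCCCCCCCCCCCCCCCCCCCCCCCCCCCCABCCCCCCCAB ⇒ CC·CC·CC·CC·CC·CC·CC·CC·CC·CC·CC·CC·CC·CC·CC·CC·CC·CC·CC·CC·CC·CC·CC·CC·CC·CC·CC·CC·CC·CC·CC·C·AB·CC·CC·CC·CC·CC·CC·CC·C·AB
    A ↦ C
    B ↦ AB
    C ↦ CC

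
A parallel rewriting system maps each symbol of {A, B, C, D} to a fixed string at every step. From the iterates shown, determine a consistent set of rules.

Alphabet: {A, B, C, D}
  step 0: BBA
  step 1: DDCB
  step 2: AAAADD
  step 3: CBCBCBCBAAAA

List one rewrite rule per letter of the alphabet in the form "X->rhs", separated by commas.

  step 2 ⇒ step 3: AAAADD ⇒ CB·CB·CB·CB·AA·AA
    A ↦ CB
    D ↦ AA
  step 0 ⇒ step 1: BBA ⇒ D·D·CB
    B ↦ D
  step 1 ⇒ step 2: DDCB ⇒ AA·AA·D·D
    C ↦ D

A->CB, B->D, C->D, D->AA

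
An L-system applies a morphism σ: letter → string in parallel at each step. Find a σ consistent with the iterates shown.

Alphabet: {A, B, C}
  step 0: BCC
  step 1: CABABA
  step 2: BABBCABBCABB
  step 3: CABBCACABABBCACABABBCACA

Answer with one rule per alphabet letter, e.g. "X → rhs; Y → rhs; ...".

  step 2 ⇒ step 3: BABBCABBCABB ⇒ CA·BB·CA·CA·BA·BB·CA·CA·BA·BB·CA·CA
    A ↦ BB
    B ↦ CA
    C ↦ BA

A->BB, B->CA, C->BA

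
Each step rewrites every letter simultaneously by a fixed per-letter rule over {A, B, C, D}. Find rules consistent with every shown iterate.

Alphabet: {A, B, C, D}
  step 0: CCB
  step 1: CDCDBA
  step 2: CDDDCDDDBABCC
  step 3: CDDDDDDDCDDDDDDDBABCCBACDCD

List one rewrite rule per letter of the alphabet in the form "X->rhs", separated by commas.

A->BCC, B->BA, C->CD, D->DD

  step 2 ⇒ step 3: CDDDCDDDBABCC ⇒ CD·DD·DD·DD·CD·DD·DD·DD·BA·BCC·BA·CD·CD
    A ↦ BCC
    B ↦ BA
    C ↦ CD
    D ↦ DD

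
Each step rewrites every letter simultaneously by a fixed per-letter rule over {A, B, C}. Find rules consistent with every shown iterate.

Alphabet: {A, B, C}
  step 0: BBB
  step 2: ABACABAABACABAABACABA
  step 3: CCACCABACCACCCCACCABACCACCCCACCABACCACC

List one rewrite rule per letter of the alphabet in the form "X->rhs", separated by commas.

  step 2 ⇒ step 3: ABACABAABACABAABACABA ⇒ C·CAC·C·ABA·C·CAC·C·C·CAC·C·ABA·C·CAC·C·C·CAC·C·ABA·C·CAC·C
    A ↦ C
    B ↦ CAC
    C ↦ ABA

A->C, B->CAC, C->ABA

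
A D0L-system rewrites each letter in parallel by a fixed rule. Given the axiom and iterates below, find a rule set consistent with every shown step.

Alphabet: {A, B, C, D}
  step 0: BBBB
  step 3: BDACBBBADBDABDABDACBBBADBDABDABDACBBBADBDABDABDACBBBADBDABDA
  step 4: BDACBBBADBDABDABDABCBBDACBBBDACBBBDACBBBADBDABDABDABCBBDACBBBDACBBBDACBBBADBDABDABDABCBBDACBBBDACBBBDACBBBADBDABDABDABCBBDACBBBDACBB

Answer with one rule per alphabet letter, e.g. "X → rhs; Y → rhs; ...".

A->B, B->BDA, C->BAD, D->CB

  step 3 ⇒ step 4: BDACBBBADBDABDABDACBBBADBDABDABDACBBBADBDABDABDACBBBADBDABDA ⇒ BDA·CB·B·BAD·BDA·BDA·BDA·B·CB·BDA·CB·B·BDA·CB·B·BDA·CB·B·BAD·BDA·BDA·BDA·B·CB·BDA·CB·B·BDA·CB·B·BDA·CB·B·BAD·BDA·BDA·BDA·B·CB·BDA·CB·B·BDA·CB·B·BDA·CB·B·BAD·BDA·BDA·BDA·B·CB·BDA·CB·B·BDA·CB·B
    A ↦ B
    B ↦ BDA
    C ↦ BAD
    D ↦ CB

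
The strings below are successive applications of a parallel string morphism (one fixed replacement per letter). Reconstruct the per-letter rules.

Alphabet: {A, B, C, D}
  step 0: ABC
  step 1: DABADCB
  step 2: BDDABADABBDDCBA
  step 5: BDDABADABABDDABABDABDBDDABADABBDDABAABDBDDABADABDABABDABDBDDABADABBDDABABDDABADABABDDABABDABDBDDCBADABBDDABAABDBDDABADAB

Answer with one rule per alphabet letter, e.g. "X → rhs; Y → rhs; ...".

  step 1 ⇒ step 2: DABADCB ⇒ BD·DAB·A·DAB·BD·DCB·A
    A ↦ DAB
    B ↦ A
    C ↦ DCB
    D ↦ BD

A->DAB, B->A, C->DCB, D->BD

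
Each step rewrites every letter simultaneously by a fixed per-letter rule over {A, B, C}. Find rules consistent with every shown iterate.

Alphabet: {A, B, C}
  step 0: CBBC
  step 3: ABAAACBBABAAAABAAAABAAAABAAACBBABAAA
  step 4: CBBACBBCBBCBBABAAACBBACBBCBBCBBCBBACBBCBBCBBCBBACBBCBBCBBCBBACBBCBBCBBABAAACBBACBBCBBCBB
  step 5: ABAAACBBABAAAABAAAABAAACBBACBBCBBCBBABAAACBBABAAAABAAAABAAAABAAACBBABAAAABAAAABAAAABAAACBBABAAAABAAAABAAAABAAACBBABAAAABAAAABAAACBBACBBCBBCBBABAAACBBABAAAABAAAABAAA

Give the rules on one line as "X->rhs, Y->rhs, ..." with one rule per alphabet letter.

  step 4 ⇒ step 5: CBBACBBCBBCBBABAAACBBACBBCBBCBBCBBACBBCBBCBBCBBACBBCBBCBBCBBACBBCBBCBBABAAACBBACBBCBBCBB ⇒ ABA·A·A·CBB·ABA·A·A·ABA·A·A·ABA·A·A·CBB·A·CBB·CBB·CBB·ABA·A·A·CBB·ABA·A·A·ABA·A·A·ABA·A·A·ABA·A·A·CBB·ABA·A·A·ABA·A·A·ABA·A·A·ABA·A·A·CBB·ABA·A·A·ABA·A·A·ABA·A·A·ABA·A·A·CBB·ABA·A·A·ABA·A·A·ABA·A·A·CBB·A·CBB·CBB·CBB·ABA·A·A·CBB·ABA·A·A·ABA·A·A·ABA·A·A
    A ↦ CBB
    B ↦ A
    C ↦ ABA

A->CBB, B->A, C->ABA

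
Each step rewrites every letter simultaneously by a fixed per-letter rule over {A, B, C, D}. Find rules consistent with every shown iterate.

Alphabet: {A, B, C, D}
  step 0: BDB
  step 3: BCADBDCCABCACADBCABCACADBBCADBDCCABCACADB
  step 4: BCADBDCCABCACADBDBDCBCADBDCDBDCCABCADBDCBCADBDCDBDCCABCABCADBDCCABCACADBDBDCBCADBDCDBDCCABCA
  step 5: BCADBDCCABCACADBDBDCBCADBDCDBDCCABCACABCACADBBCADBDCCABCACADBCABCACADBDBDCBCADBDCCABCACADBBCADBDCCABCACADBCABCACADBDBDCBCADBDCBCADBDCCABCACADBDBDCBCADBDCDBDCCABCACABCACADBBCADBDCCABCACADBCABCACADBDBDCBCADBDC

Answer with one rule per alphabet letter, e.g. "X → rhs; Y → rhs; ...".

  step 4 ⇒ step 5: BCADBDCCABCACADBDBDCBCADBDCDBDCCABCADBDCBCADBDCDBDCCABCABCADBDCCABCACADBDBDCBCADBDCDBDCCABCA ⇒ BCA·DB·DC·CA·BCA·CA·DB·DB·DC·BCA·DB·DC·DB·DC·CA·BCA·CA·BCA·CA·DB·BCA·DB·DC·CA·BCA·CA·DB·CA·BCA·CA·DB·DB·DC·BCA·DB·DC·CA·BCA·CA·DB·BCA·DB·DC·CA·BCA·CA·DB·CA·BCA·CA·DB·DB·DC·BCA·DB·DC·BCA·DB·DC·CA·BCA·CA·DB·DB·DC·BCA·DB·DC·DB·DC·CA·BCA·CA·BCA·CA·DB·BCA·DB·DC·CA·BCA·CA·DB·CA·BCA·CA·DB·DB·DC·BCA·DB·DC
    A ↦ DC
    B ↦ BCA
    C ↦ DB
    D ↦ CA

A->DC, B->BCA, C->DB, D->CA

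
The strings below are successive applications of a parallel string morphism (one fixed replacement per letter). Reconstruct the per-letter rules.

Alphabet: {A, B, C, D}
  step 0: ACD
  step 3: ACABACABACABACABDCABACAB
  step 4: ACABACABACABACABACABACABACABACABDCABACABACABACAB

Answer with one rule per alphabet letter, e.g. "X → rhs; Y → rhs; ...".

A->AC, B->AB, C->AB, D->DC

  step 3 ⇒ step 4: ACABACABACABACABDCABACAB ⇒ AC·AB·AC·AB·AC·AB·AC·AB·AC·AB·AC·AB·AC·AB·AC·AB·DC·AB·AC·AB·AC·AB·AC·AB
    A ↦ AC
    B ↦ AB
    C ↦ AB
    D ↦ DC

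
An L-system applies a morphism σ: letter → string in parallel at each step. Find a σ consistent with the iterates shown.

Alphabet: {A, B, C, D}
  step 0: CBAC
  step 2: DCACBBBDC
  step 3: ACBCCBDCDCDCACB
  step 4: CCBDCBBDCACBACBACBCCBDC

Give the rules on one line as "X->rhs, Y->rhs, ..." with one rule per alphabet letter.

  step 3 ⇒ step 4: ACBCCBDCDCDCACB ⇒ CC·B·DC·B·B·DC·AC·B·AC·B·AC·B·CC·B·DC
    A ↦ CC
    B ↦ DC
    C ↦ B
    D ↦ AC

A->CC, B->DC, C->B, D->AC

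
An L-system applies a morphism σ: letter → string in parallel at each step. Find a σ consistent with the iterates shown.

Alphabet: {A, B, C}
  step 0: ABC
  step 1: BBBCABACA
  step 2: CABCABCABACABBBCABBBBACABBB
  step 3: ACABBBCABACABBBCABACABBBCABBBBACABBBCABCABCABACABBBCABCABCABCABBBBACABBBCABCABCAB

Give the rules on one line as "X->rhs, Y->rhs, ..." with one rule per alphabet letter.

  step 2 ⇒ step 3: CABCABCABACABBBCABBBBACABBB ⇒ ACA·BBB·CAB·ACA·BBB·CAB·ACA·BBB·CAB·BBB·ACA·BBB·CAB·CAB·CAB·ACA·BBB·CAB·CAB·CAB·CAB·BBB·ACA·BBB·CAB·CAB·CAB
    A ↦ BBB
    B ↦ CAB
    C ↦ ACA

A->BBB, B->CAB, C->ACA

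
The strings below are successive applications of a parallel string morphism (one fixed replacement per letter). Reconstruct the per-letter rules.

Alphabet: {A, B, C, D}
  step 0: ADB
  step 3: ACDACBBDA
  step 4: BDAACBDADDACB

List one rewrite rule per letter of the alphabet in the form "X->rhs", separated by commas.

A->B, B->D, C->DA, D->AC

  step 3 ⇒ step 4: ACDACBBDA ⇒ B·DA·AC·B·DA·D·D·AC·B
    A ↦ B
    B ↦ D
    C ↦ DA
    D ↦ AC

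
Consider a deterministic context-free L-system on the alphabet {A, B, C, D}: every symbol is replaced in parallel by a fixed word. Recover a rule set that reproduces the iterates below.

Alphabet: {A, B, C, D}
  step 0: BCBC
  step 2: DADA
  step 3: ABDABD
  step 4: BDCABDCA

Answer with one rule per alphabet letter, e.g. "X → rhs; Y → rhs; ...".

  step 3 ⇒ step 4: ABDABD ⇒ BD·C·A·BD·C·A
    A ↦ BD
    B ↦ C
    D ↦ A
    C ↦ D  (constrained at step 0)

A->BD, B->C, C->D, D->A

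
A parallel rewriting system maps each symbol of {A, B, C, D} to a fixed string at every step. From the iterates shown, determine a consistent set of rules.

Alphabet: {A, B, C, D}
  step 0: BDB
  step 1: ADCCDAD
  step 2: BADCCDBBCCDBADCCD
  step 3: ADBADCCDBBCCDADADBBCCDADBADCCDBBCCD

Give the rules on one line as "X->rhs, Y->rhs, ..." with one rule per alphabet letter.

  step 2 ⇒ step 3: BADCCDBBCCDBADCCD ⇒ AD·BAD·CCD·B·B·CCD·AD·AD·B·B·CCD·AD·BAD·CCD·B·B·CCD
    A ↦ BAD
    B ↦ AD
    C ↦ B
    D ↦ CCD

A->BAD, B->AD, C->B, D->CCD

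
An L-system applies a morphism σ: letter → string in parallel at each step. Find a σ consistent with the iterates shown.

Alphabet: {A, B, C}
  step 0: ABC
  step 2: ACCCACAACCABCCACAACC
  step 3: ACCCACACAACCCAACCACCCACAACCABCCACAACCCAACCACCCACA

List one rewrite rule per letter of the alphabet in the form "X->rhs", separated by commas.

  step 2 ⇒ step 3: ACCCACAACCABCCACAACC ⇒ ACC·CA·CA·CA·ACC·CA·ACC·ACC·CA·CA·ACC·ABC·CA·CA·ACC·CA·ACC·ACC·CA·CA
    A ↦ ACC
    B ↦ ABC
    C ↦ CA

A->ACC, B->ABC, C->CA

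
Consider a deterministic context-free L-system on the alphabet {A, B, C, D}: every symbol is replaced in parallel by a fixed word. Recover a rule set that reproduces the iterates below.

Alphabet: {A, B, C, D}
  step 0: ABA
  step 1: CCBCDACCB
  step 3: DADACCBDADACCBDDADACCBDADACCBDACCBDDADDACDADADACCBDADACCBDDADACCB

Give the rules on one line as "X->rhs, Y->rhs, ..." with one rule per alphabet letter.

A->CCB, B->CDA, C->DDA, D->DA

  step 0 ⇒ step 1: ABA ⇒ CCB·CDA·CCB
    A ↦ CCB
    B ↦ CDA
    C ↦ DDA  (constrained at step 1)
    D ↦ DA  (constrained at step 1)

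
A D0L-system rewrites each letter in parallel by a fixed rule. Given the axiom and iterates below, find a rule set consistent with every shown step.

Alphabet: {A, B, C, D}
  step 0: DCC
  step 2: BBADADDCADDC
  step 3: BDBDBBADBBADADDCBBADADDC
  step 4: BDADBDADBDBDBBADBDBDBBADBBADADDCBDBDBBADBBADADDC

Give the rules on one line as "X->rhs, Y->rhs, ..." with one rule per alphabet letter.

  step 3 ⇒ step 4: BDBDBBADBBADADDCBBADADDC ⇒ BD·AD·BD·AD·BD·BD·BB·AD·BD·BD·BB·AD·BB·AD·AD·DC·BD·BD·BB·AD·BB·AD·AD·DC
    A ↦ BB
    B ↦ BD
    C ↦ DC
    D ↦ AD

A->BB, B->BD, C->DC, D->AD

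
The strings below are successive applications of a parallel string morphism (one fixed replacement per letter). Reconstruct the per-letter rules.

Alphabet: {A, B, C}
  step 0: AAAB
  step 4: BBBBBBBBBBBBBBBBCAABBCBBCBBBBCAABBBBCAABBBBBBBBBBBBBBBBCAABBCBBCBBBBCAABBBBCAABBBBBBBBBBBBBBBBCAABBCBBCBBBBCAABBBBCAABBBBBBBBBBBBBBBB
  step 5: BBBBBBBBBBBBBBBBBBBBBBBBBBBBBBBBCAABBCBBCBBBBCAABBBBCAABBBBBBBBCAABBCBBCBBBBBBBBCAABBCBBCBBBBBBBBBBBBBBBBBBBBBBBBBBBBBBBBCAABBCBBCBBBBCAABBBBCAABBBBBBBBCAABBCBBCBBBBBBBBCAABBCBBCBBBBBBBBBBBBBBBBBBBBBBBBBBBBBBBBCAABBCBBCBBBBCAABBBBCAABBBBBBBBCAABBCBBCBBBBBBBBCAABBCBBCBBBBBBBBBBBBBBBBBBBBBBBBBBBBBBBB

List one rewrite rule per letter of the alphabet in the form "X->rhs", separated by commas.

  step 4 ⇒ step 5: BBBBBBBBBBBBBBBBCAABBCBBCBBBBCAABBBBCAABBBBBBBBBBBBBBBBCAABBCBBCBBBBCAABBBBCAABBBBBBBBBBBBBBBBCAABBCBBCBBBBCAABBBBCAABBBBBBBBBBBBBBBB ⇒ BB·BB·BB·BB·BB·BB·BB·BB·BB·BB·BB·BB·BB·BB·BB·BB·CAA·BBC·BBC·BB·BB·CAA·BB·BB·CAA·BB·BB·BB·BB·CAA·BBC·BBC·BB·BB·BB·BB·CAA·BBC·BBC·BB·BB·BB·BB·BB·BB·BB·BB·BB·BB·BB·BB·BB·BB·BB·BB·CAA·BBC·BBC·BB·BB·CAA·BB·BB·CAA·BB·BB·BB·BB·CAA·BBC·BBC·BB·BB·BB·BB·CAA·BBC·BBC·BB·BB·BB·BB·BB·BB·BB·BB·BB·BB·BB·BB·BB·BB·BB·BB·CAA·BBC·BBC·BB·BB·CAA·BB·BB·CAA·BB·BB·BB·BB·CAA·BBC·BBC·BB·BB·BB·BB·CAA·BBC·BBC·BB·BB·BB·BB·BB·BB·BB·BB·BB·BB·BB·BB·BB·BB·BB·BB
    A ↦ BBC
    B ↦ BB
    C ↦ CAA

A->BBC, B->BB, C->CAA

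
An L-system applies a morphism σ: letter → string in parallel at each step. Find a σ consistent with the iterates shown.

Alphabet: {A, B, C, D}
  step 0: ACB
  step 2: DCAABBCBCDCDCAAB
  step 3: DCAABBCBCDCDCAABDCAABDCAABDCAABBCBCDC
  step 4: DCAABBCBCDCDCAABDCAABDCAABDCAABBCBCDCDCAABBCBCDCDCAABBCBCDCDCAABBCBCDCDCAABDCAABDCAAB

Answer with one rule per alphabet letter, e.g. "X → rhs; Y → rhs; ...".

  step 3 ⇒ step 4: DCAABBCBCDCDCAABDCAABDCAABDCAABBCBCDC ⇒ DC·AAB·BC·BC·DC·DC·AAB·DC·AAB·DC·AAB·DC·AAB·BC·BC·DC·DC·AAB·BC·BC·DC·DC·AAB·BC·BC·DC·DC·AAB·BC·BC·DC·DC·AAB·DC·AAB·DC·AAB
    A ↦ BC
    B ↦ DC
    C ↦ AAB
    D ↦ DC

A->BC, B->DC, C->AAB, D->DC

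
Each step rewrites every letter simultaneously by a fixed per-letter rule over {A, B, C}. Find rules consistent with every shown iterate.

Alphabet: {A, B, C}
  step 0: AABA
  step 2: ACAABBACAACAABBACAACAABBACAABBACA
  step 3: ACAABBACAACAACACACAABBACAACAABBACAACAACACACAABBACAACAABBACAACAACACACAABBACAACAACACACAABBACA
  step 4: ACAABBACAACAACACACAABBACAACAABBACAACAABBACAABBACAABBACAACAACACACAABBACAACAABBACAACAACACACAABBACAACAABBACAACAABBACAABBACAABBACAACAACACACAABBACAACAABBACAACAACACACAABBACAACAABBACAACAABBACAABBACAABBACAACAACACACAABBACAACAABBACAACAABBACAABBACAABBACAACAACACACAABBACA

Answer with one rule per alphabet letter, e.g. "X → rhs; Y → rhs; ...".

  step 3 ⇒ step 4: ACAABBACAACAACACACAABBACAACAABBACAACAACACACAABBACAACAABBACAACAACACACAABBACAACAACACACAABBACA ⇒ ACA·ABB·ACA·ACA·AC·AC·ACA·ABB·ACA·ACA·ABB·ACA·ACA·ABB·ACA·ABB·ACA·ABB·ACA·ACA·AC·AC·ACA·ABB·ACA·ACA·ABB·ACA·ACA·AC·AC·ACA·ABB·ACA·ACA·ABB·ACA·ACA·ABB·ACA·ABB·ACA·ABB·ACA·ACA·AC·AC·ACA·ABB·ACA·ACA·ABB·ACA·ACA·AC·AC·ACA·ABB·ACA·ACA·ABB·ACA·ACA·ABB·ACA·ABB·ACA·ABB·ACA·ACA·AC·AC·ACA·ABB·ACA·ACA·ABB·ACA·ACA·ABB·ACA·ABB·ACA·ABB·ACA·ACA·AC·AC·ACA·ABB·ACA
    A ↦ ACA
    B ↦ AC
    C ↦ ABB

A->ACA, B->AC, C->ABB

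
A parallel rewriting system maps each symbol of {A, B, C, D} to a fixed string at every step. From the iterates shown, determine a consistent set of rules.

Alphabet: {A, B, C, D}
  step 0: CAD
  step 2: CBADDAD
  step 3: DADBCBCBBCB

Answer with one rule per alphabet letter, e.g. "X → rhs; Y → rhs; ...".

  step 2 ⇒ step 3: CBADDAD ⇒ D·AD·B·CB·CB·B·CB
    A ↦ B
    B ↦ AD
    C ↦ D
    D ↦ CB

A->B, B->AD, C->D, D->CB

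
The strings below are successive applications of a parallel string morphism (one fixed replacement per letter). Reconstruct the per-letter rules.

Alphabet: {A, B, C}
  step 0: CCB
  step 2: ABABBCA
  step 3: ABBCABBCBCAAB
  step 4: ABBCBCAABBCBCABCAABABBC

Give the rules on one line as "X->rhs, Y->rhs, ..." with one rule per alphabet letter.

A->AB, B->BC, C->A

  step 3 ⇒ step 4: ABBCABBCBCAAB ⇒ AB·BC·BC·A·AB·BC·BC·A·BC·A·AB·AB·BC
    A ↦ AB
    B ↦ BC
    C ↦ A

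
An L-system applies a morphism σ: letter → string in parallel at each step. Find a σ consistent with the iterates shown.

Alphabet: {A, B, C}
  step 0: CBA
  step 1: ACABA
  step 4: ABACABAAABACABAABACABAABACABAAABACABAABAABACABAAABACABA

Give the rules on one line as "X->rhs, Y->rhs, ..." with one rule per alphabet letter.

A->ABA, B->C, C->A

  step 0 ⇒ step 1: CBA ⇒ A·C·ABA
    A ↦ ABA
    B ↦ C
    C ↦ A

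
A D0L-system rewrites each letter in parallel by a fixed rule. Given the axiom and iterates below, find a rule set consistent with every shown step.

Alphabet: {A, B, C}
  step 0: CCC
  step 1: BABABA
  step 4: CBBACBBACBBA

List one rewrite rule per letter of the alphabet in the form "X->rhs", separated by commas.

A->B, B->C, C->BA

  step 0 ⇒ step 1: CCC ⇒ BA·BA·BA
    C ↦ BA
    A ↦ B  (constrained at step 1)
    B ↦ C  (constrained at step 1)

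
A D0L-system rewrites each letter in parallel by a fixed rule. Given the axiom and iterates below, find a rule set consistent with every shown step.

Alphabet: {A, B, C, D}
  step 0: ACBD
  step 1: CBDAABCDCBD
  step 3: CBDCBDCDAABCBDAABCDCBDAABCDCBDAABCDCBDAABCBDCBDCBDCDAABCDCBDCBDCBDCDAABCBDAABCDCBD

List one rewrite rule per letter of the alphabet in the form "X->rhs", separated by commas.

  step 0 ⇒ step 1: ACBD ⇒ CBD·AAB·CD·CBD
    A ↦ CBD
    B ↦ CD
    C ↦ AAB
    D ↦ CBD

A->CBD, B->CD, C->AAB, D->CBD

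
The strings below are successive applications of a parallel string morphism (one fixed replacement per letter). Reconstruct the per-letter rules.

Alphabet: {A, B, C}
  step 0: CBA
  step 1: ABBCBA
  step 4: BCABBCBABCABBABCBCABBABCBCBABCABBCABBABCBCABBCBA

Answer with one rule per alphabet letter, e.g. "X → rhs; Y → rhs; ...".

A->BA, B->BC, C->AB

  step 0 ⇒ step 1: CBA ⇒ AB·BC·BA
    A ↦ BA
    B ↦ BC
    C ↦ AB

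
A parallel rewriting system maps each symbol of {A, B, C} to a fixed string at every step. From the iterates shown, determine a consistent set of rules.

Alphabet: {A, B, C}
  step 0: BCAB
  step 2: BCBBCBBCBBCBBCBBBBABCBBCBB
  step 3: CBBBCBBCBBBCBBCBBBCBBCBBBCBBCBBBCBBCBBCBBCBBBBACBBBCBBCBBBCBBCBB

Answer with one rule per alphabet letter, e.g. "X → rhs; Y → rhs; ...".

A->BBA, B->CBB, C->B

  step 2 ⇒ step 3: BCBBCBBCBBCBBCBBBBABCBBCBB ⇒ CBB·B·CBB·CBB·B·CBB·CBB·B·CBB·CBB·B·CBB·CBB·B·CBB·CBB·CBB·CBB·BBA·CBB·B·CBB·CBB·B·CBB·CBB
    A ↦ BBA
    B ↦ CBB
    C ↦ B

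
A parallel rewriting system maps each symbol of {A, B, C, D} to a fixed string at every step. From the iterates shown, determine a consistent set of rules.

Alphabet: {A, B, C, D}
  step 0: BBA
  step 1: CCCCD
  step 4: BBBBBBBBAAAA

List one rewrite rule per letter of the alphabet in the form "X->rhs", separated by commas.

A->D, B->CC, C->B, D->AA

  step 0 ⇒ step 1: BBA ⇒ CC·CC·D
    A ↦ D
    B ↦ CC
    C ↦ B  (constrained at step 1)
    D ↦ AA  (constrained at step 1)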